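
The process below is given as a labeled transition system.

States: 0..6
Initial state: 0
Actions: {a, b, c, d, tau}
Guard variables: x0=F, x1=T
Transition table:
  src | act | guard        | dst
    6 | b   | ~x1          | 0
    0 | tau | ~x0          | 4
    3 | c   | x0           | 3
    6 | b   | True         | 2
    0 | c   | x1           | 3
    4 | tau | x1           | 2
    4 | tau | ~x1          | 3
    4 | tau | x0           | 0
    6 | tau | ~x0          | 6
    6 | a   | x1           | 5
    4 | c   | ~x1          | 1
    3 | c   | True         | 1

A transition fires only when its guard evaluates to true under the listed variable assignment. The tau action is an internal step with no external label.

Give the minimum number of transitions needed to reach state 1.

Answer: 2

Analysis:
BFS to 1:
  Layer 0: {0}
  Layer 1: {3,4}
  Layer 2: {1,2}
1 enters at depth 2; path c·c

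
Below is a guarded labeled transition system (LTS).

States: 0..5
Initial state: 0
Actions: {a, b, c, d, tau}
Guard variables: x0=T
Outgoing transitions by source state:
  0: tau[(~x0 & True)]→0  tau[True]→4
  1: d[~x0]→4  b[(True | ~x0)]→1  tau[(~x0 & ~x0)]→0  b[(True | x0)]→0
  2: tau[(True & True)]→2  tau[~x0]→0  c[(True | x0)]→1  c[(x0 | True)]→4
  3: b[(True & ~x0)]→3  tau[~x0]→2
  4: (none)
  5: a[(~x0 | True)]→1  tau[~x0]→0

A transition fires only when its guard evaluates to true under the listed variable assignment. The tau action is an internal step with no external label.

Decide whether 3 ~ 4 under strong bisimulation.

Compute ~ classes (split until stable):
  round 0: {{0,1,2,3,4,5}}
  round 1: {{0},{1},{2},{3,4},{5}}
stable after 2 split(s): 5 block(s)
[3]={3,4}  [4]={3,4}

Answer: BISIMILAR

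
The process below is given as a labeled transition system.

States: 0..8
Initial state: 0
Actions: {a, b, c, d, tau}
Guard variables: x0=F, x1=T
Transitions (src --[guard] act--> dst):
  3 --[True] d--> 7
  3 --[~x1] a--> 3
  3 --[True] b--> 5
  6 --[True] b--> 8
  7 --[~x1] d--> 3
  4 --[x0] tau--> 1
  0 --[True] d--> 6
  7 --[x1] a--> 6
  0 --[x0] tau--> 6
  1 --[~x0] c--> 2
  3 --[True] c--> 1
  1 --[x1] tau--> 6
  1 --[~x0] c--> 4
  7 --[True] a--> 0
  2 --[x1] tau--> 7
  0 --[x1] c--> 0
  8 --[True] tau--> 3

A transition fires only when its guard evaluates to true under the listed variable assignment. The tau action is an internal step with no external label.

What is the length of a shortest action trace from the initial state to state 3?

Answer: 3

Working:
Breadth-first toward 3:
  depth 0: {0}
  depth 1: {6}
  depth 2: {8}
  depth 3: {3}
depth(3)=3, e.g. d·b·tau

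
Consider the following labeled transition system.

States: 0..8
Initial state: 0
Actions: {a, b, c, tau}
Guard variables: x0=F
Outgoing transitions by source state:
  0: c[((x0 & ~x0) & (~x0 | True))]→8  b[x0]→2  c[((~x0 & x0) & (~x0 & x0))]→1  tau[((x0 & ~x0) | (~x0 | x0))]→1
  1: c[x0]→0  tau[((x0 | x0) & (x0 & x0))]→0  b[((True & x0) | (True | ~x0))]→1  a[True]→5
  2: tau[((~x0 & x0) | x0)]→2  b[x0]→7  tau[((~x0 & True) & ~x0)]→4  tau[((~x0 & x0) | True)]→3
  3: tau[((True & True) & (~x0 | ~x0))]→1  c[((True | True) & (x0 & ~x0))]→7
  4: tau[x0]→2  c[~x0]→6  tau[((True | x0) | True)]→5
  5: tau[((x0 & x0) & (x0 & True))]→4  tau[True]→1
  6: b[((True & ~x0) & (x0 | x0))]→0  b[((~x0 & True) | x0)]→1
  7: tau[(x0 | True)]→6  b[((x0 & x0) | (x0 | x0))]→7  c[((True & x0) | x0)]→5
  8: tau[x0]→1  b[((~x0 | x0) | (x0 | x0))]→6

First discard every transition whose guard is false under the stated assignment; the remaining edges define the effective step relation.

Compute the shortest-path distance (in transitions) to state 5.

Breadth-first toward 5:
  Layer 0: {0}
  Layer 1: {1}
  Layer 2: {5}
5 enters at depth 2; path tau·a

Answer: 2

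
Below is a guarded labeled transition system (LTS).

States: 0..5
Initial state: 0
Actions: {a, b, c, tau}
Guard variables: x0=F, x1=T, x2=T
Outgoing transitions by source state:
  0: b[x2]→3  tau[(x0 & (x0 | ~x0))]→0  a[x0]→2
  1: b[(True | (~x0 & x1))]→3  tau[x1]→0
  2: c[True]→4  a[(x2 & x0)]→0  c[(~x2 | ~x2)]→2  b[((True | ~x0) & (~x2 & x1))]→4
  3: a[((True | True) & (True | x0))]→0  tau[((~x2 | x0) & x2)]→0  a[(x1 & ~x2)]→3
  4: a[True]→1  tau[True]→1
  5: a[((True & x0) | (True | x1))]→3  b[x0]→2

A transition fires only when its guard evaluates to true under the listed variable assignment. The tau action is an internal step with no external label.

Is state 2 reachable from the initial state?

8 transition(s) survive guard evaluation.
depth 0: {0}
depth 1: {3}  now seen {0,3}
Reach set: {0,3}

Answer: UNREACHABLE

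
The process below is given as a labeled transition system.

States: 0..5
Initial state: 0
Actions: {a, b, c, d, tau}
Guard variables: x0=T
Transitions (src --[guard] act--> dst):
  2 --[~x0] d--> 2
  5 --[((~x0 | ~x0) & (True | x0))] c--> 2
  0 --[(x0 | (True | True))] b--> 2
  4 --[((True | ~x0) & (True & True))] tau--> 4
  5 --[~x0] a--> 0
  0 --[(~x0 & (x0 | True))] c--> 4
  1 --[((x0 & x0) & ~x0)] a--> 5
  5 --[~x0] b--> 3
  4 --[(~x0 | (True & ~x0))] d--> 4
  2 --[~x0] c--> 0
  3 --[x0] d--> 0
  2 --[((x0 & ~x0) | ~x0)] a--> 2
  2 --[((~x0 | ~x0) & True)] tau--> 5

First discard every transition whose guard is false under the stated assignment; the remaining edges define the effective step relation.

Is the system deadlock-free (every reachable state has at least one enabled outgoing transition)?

Answer: DEADLOCK at state 2

Trace:
Reachable = {0,2}
  0: b→2  [1 out]
  2: ∅  [STUCK]
witness 2: b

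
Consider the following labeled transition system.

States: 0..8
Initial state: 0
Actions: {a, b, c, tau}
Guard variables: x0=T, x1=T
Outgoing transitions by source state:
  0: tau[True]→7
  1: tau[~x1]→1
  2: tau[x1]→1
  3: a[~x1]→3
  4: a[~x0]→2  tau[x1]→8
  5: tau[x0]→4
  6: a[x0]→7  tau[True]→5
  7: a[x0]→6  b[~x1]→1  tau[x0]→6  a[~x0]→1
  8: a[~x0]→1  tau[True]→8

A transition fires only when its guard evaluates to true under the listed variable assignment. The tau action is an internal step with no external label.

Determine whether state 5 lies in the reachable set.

9 transition(s) survive guard evaluation.
depth 0: {0}
depth 1: {7}  now seen {0,7}
depth 2: {6}  now seen {0,6,7}
depth 3: {5}  now seen {0,5,6,7}
depth 4: {4}  now seen {0,4,5,6,7}
depth 5: {8}  now seen {0,4,5,6,7,8}
Reach set: {0,4,5,6,7,8}
Path to 5: tau·a·tau

Answer: REACHABLE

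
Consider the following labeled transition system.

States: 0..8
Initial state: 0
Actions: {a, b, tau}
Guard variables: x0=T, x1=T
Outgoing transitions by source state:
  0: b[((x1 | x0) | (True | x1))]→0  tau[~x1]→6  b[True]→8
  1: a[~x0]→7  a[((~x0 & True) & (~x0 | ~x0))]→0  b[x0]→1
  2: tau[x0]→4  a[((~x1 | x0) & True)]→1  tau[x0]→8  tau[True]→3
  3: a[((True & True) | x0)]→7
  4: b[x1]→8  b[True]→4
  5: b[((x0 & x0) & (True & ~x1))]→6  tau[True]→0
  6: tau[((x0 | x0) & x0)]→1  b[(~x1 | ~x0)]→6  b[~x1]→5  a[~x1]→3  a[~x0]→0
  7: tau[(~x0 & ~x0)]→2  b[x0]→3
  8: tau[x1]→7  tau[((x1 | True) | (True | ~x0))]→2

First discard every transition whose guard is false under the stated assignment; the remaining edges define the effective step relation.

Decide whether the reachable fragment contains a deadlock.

Reach set: {0,1,2,3,4,7,8}
  0: b→0  b→8  [2 exit(s)]
  1: b→1  [1 exit(s)]
  2: a→1  tau→3  tau→4  tau→8  [4 exit(s)]
  3: a→7  [1 exit(s)]
  4: b→4  b→8  [2 exit(s)]
  7: b→3  [1 exit(s)]
  8: tau→2  tau→7  [2 exit(s)]

Answer: DEADLOCK-FREE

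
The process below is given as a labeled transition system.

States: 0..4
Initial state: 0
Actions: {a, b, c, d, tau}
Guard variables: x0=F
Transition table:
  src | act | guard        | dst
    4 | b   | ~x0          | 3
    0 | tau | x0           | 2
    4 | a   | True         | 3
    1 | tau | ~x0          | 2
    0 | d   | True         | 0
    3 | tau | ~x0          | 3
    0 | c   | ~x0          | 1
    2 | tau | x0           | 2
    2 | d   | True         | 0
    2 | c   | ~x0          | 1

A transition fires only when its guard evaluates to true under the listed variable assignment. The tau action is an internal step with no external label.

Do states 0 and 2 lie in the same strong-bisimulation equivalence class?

Bisimulation quotient by refinement:
  π0 = {{0,1,2,3,4}}
  π1 = {{0,2},{1,3},{4}}
  π2 = {{0,2},{1},{3},{4}}
Fixed point at round 3; 4 class(es).
[0]={0,2}  [2]={0,2}

Answer: BISIMILAR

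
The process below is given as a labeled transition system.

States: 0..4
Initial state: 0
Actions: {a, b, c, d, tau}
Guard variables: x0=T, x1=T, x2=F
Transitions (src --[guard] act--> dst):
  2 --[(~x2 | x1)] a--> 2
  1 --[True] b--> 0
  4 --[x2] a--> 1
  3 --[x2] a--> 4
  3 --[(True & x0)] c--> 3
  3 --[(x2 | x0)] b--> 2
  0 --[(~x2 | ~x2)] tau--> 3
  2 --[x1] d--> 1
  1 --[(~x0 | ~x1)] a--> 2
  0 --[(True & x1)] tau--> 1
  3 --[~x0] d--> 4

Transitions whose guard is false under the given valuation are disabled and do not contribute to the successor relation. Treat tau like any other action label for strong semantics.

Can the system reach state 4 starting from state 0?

Answer: UNREACHABLE

Analysis:
7 transition(s) survive guard evaluation.
depth 0: {0}
depth 1: {1,3}  total {0,1,3}
depth 2: {2}  total {0,1,2,3}
Reach set: {0,1,2,3}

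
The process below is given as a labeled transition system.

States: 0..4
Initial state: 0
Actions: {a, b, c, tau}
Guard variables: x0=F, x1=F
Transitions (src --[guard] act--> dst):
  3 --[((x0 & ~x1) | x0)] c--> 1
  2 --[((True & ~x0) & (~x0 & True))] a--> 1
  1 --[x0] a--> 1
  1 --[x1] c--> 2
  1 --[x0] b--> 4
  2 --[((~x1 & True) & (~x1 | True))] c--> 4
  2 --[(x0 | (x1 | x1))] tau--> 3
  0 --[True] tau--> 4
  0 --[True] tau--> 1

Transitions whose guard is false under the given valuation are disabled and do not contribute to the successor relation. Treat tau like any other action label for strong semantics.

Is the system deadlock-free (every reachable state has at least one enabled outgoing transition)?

Reachable = {0,1,4}
  0: tau→1  tau→4  [2 exit(s)]
  1: ∅  [STUCK]
  4: ∅  [STUCK]
witness 1: tau

Answer: DEADLOCK at state 1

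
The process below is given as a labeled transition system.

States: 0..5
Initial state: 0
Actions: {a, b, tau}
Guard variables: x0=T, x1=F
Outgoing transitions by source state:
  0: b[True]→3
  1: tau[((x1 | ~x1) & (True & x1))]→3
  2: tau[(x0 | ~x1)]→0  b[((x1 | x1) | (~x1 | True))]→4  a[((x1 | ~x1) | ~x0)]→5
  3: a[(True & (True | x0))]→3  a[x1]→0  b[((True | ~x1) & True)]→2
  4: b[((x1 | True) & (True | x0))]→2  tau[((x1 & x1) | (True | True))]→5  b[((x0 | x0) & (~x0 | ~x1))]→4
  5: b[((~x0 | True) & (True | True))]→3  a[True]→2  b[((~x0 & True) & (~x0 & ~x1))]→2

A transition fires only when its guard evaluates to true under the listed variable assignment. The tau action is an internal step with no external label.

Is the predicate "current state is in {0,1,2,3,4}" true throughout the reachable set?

Allowed set {0,1,2,3,4}
R = {0,2,3,4,5}
  0: ok
  2: ok
  3: ok
  4: ok
  5: ✗ unsafe
reach 5 via b·b·a — violates

Answer: INVARIANT VIOLATED at state 5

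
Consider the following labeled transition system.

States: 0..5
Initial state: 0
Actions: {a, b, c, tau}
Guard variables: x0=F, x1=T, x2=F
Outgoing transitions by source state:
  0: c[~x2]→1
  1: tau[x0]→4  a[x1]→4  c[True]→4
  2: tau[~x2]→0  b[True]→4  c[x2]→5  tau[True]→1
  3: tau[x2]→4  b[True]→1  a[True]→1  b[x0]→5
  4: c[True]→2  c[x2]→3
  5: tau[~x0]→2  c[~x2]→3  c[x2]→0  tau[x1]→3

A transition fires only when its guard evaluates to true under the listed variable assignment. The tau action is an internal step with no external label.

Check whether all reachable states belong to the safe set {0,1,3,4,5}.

Allowed set {0,1,3,4,5}
Reach set: {0,1,2,4}
  0: safe
  1: safe
  2: VIOLATES
  4: safe
witness against invariant: c·a·c → 2

Answer: INVARIANT VIOLATED at state 2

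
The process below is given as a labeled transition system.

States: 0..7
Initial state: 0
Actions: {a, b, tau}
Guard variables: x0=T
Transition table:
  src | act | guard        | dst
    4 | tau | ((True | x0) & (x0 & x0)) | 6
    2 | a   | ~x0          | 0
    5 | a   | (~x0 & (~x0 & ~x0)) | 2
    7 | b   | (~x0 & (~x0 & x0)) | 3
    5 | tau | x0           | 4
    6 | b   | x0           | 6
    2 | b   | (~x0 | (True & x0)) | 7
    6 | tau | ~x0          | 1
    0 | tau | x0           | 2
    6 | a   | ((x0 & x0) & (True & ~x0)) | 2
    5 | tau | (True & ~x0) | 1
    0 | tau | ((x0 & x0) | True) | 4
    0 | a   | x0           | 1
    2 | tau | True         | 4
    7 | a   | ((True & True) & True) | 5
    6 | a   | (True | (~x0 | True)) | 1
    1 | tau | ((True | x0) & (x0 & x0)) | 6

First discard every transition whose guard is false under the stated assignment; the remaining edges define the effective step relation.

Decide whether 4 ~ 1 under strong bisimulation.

Answer: BISIMILAR

Working:
Compute ~ classes (split until stable):
  round 0: {{0,1,2,3,4,5,6,7}}
  round 1: {{0},{1,4,5},{2},{3},{6},{7}}
  round 2: {{0},{1,4},{2},{3},{5},{6},{7}}
stable after 3 split(s): 7 block(s)
[4]={1,4}  [1]={1,4}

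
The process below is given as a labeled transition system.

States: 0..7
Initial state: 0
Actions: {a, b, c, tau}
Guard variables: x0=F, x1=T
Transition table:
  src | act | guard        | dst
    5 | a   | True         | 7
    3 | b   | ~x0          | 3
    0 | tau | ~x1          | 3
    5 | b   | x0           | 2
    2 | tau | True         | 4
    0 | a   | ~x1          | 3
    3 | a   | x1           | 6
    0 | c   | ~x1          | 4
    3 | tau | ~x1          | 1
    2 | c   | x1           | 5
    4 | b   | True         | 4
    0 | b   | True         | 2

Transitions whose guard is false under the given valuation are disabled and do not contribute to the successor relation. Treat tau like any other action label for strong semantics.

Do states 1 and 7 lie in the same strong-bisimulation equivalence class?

Compute ~ classes (split until stable):
  round 0: {{0,1,2,3,4,5,6,7}}
  round 1: {{0,4},{1,6,7},{2},{3},{5}}
  round 2: {{0},{1,6,7},{2},{3},{4},{5}}
stable after 3 split(s): 6 block(s)
1∈{1,6,7}, 7∈{1,6,7}

Answer: BISIMILAR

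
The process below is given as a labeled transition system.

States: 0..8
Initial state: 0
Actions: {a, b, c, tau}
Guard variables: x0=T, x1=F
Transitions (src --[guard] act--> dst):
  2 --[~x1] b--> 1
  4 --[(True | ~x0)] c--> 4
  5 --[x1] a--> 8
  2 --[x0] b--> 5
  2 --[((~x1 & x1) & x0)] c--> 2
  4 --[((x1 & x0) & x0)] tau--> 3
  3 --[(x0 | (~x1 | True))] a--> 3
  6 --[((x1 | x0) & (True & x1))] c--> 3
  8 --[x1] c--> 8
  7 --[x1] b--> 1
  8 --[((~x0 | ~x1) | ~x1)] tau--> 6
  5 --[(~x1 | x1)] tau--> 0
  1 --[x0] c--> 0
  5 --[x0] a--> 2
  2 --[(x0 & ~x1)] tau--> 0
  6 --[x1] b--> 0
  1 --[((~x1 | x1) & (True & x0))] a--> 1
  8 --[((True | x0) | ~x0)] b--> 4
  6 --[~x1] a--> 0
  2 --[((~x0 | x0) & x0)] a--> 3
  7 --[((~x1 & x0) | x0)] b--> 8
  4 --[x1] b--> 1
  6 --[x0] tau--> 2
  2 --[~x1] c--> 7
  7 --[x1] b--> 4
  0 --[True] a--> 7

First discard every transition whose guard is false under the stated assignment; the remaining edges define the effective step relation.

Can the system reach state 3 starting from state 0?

Answer: REACHABLE

Analysis:
17 transition(s) survive guard evaluation.
L0 = {0}
L1 = {7}  cumulative {0,7}
L2 = {8}  cumulative {0,7,8}
L3 = {4,6}  cumulative {0,4,6,7,8}
L4 = {2}  cumulative {0,2,4,6,7,8}
L5 = {1,3,5}  cumulative {0,1,2,3,4,5,6,7,8}
Reach set: {0,1,2,3,4,5,6,7,8}
witness 3: a·b·tau·tau·a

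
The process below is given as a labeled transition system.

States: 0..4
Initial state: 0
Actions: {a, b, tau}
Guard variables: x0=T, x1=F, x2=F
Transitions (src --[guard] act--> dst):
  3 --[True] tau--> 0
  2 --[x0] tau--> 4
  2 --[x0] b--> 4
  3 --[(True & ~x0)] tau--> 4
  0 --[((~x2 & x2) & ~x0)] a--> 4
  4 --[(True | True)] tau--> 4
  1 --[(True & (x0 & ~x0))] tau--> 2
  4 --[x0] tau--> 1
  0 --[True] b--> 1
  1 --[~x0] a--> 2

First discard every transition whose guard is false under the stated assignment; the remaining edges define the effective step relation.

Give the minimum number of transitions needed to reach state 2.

Answer: UNREACHABLE

Trace:
Breadth-first toward 2:
  L0 = {0}
  L1 = {1}
2 never appears.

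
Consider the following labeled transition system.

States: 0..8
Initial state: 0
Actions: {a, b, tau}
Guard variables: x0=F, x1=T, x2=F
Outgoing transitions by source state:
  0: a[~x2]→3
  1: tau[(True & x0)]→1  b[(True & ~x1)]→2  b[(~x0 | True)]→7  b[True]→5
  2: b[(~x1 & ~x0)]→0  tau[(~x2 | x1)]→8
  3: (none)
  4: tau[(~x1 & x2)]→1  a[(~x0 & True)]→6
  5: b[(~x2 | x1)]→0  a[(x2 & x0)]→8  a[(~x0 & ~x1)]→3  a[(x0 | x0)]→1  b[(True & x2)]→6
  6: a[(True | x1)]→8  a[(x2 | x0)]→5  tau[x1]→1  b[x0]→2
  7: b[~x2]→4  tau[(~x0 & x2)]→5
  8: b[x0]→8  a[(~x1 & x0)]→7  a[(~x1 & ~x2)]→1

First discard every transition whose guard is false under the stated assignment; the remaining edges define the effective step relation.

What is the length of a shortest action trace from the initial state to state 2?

Answer: UNREACHABLE

Trace:
Layered search for 2:
  depth 0: {0}
  depth 1: {3}
2 never appears.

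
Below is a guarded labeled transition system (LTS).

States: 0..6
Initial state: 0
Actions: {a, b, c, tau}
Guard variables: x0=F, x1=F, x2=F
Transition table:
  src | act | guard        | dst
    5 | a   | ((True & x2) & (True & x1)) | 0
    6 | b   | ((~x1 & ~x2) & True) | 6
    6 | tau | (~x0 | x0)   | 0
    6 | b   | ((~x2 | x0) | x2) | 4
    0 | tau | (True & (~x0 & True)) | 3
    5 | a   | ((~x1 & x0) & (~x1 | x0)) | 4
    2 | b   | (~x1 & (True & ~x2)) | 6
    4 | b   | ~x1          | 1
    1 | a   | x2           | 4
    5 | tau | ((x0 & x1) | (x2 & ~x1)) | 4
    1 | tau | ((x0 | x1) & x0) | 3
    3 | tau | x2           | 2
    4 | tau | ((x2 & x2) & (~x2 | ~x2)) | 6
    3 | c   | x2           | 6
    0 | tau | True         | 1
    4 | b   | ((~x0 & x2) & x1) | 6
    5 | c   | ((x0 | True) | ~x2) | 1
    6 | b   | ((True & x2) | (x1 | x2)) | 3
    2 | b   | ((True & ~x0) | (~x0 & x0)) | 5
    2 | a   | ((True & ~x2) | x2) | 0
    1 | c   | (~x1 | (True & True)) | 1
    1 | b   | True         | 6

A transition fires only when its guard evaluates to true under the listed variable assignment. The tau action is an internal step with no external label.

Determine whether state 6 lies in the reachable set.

Answer: REACHABLE

Working:
Guard filter leaves 12 enabled edge(s).
Layer 0: {0}
Layer 1: {1,3}  total {0,1,3}
Layer 2: {6}  total {0,1,3,6}
Layer 3: {4}  total {0,1,3,4,6}
Reach set: {0,1,3,4,6}
trace reaching 6: tau·b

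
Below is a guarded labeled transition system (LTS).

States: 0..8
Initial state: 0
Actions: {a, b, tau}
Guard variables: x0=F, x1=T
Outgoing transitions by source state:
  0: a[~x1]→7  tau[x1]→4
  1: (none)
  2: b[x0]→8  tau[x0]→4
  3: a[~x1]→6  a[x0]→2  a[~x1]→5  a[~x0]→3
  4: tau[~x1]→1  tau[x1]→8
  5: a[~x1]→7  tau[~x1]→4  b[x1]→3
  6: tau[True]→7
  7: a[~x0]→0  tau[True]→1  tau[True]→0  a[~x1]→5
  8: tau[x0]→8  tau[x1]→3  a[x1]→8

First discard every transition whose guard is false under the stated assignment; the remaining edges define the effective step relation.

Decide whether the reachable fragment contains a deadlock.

Answer: DEADLOCK-FREE

Working:
R = {0,3,4,8}
  0: tau→4  [1 exit(s)]
  3: a→3  [1 exit(s)]
  4: tau→8  [1 exit(s)]
  8: a→8  tau→3  [2 exit(s)]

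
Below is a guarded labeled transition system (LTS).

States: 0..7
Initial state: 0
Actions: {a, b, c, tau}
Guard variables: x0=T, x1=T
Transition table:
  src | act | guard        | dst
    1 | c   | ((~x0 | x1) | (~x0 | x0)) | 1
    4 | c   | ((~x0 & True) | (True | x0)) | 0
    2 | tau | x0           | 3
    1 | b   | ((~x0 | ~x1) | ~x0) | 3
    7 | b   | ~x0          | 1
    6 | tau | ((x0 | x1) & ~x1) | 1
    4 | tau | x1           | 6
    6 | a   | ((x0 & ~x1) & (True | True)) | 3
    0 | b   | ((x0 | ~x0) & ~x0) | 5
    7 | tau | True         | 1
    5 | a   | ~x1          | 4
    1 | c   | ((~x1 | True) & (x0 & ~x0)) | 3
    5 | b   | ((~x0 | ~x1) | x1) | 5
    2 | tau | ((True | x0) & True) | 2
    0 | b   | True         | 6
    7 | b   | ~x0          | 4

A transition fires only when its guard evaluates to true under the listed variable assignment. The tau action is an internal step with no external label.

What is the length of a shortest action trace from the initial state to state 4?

BFS to 4:
  L0 = {0}
  L1 = {6}
4 never appears.

Answer: UNREACHABLE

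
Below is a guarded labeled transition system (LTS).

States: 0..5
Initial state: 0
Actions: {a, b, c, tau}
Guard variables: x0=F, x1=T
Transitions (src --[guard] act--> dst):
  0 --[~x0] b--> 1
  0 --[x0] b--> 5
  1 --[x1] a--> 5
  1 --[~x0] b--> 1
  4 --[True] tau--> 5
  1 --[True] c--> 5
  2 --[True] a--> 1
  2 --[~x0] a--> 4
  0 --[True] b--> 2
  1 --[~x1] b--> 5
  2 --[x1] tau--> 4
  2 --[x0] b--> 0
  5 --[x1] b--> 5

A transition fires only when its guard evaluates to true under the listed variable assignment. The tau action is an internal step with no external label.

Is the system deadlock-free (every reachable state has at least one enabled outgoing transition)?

Reachable = {0,1,2,4,5}
  0: b→1  b→2  [2 out]
  1: a→5  b→1  c→5  [3 out]
  2: a→1  a→4  tau→4  [3 out]
  4: tau→5  [1 out]
  5: b→5  [1 out]

Answer: DEADLOCK-FREE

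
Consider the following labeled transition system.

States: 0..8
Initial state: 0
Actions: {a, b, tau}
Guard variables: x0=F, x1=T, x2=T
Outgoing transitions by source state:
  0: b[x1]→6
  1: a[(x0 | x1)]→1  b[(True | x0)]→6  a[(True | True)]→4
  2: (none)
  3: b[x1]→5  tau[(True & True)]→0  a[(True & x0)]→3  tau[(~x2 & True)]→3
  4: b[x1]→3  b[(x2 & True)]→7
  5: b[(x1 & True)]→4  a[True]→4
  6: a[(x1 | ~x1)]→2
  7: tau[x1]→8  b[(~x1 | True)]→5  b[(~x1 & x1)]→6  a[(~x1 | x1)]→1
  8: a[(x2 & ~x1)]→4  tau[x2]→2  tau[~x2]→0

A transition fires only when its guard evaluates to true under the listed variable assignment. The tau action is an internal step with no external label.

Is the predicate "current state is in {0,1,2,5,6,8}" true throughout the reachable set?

Inv-set: {0,1,2,5,6,8}
Reachable = {0,2,6}
  0: safe
  2: safe
  6: safe

Answer: INVARIANT HOLDS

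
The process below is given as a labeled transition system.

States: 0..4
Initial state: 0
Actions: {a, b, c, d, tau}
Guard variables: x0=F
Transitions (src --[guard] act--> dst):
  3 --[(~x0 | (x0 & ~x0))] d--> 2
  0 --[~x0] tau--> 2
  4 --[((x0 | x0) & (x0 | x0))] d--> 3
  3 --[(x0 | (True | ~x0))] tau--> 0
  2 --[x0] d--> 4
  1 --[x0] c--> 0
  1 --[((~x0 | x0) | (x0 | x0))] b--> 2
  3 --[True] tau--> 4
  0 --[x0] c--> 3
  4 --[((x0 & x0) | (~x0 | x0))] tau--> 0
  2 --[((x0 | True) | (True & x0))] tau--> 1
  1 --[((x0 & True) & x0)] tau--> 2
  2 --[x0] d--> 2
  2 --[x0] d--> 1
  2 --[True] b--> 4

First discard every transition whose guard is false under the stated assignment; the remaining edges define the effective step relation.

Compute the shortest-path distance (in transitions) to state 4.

Answer: 2

Working:
BFS to 4:
  L0 = {0}
  L1 = {2}
  L2 = {1,4}
depth(4)=2, e.g. tau·b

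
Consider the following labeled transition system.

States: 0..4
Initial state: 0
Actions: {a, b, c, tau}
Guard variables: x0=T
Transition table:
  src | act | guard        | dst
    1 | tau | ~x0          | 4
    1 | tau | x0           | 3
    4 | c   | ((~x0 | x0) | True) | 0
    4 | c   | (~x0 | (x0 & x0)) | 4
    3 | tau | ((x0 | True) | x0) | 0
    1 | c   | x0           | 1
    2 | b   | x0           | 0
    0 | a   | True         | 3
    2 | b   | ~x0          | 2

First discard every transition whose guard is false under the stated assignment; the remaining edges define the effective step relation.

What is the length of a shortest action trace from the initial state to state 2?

Layered search for 2:
  depth 0: {0}
  depth 1: {3}
2 never appears.

Answer: UNREACHABLE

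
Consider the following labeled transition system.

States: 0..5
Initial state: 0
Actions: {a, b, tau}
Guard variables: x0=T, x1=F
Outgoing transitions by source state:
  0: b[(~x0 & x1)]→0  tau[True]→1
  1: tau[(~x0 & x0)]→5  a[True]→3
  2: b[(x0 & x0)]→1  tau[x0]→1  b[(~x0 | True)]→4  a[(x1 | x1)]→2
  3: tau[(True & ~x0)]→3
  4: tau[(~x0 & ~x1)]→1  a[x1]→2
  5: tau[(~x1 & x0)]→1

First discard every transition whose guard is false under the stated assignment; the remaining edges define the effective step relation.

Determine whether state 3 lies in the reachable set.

Answer: REACHABLE

Trace:
6 transition(s) survive guard evaluation.
depth 0: {0}
depth 1: {1}  cumulative {0,1}
depth 2: {3}  cumulative {0,1,3}
Reachable = {0,1,3}
trace reaching 3: tau·a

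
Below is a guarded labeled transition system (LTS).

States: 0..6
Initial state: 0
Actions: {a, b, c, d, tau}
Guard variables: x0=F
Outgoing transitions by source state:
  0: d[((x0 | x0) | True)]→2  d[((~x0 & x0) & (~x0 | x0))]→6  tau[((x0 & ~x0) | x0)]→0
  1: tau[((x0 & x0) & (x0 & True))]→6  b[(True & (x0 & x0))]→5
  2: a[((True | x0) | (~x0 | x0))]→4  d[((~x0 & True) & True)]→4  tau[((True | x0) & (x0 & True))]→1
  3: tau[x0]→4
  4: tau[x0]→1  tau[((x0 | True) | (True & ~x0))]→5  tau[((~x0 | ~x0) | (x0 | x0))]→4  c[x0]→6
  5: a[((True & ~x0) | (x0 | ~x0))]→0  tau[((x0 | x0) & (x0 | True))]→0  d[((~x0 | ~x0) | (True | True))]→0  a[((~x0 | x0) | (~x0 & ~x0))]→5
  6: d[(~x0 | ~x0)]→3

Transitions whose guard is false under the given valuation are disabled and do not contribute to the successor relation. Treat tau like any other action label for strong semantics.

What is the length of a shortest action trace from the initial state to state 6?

Layered search for 6:
  depth 0: {0}
  depth 1: {2}
  depth 2: {4}
  depth 3: {5}
6 never appears.

Answer: UNREACHABLE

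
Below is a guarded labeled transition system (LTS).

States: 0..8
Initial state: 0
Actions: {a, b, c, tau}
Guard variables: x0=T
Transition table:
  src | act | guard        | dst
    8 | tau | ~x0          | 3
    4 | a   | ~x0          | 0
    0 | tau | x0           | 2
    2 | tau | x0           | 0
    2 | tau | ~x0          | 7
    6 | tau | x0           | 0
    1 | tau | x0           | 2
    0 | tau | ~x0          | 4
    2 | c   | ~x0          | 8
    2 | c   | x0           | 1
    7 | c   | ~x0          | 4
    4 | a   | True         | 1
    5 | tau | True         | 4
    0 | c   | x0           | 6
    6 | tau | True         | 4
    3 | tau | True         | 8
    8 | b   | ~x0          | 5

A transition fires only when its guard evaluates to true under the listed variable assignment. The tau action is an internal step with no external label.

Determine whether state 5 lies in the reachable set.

Guard filter leaves 10 enabled edge(s).
depth 0: {0}
depth 1: {2,6}  now seen {0,2,6}
depth 2: {1,4}  now seen {0,1,2,4,6}
R = {0,1,2,4,6}

Answer: UNREACHABLE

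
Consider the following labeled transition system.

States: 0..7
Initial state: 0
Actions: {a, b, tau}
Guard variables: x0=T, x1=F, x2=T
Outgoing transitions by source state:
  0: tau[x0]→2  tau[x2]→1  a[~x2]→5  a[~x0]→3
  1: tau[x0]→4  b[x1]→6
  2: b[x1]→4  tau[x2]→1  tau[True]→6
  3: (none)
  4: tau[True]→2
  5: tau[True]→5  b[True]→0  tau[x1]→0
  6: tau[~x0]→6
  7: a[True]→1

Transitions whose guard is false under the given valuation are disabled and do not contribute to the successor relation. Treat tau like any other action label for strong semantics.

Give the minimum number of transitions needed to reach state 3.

Answer: UNREACHABLE

Working:
Breadth-first toward 3:
  L0 = {0}
  L1 = {1,2}
  L2 = {4,6}
3 never appears.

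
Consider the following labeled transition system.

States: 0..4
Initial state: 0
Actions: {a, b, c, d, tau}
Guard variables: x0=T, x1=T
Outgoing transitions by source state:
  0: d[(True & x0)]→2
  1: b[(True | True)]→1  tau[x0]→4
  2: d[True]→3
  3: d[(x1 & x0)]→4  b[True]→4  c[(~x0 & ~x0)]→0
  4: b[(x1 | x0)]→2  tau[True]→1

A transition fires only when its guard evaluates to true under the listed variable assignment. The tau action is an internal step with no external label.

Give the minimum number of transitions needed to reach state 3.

Answer: 2

Working:
Layered search for 3:
  Layer 0: {0}
  Layer 1: {2}
  Layer 2: {3}
first hit 3 at d=2 via d·d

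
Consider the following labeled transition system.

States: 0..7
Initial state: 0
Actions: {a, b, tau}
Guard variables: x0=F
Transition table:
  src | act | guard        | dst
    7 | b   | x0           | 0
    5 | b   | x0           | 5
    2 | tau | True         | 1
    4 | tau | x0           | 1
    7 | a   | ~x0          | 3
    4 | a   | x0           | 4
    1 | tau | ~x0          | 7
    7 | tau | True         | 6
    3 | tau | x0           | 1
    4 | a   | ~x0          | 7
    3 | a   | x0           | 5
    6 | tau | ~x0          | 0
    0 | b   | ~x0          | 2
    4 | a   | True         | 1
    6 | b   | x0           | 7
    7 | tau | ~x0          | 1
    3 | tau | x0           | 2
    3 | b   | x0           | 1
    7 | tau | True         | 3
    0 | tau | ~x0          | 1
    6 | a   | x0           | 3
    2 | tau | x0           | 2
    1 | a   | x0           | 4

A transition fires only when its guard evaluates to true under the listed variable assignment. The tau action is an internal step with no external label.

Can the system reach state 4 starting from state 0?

Answer: UNREACHABLE

Trace:
Guard filter leaves 11 enabled edge(s).
L0 = {0}
L1 = {1,2}  cumulative {0,1,2}
L2 = {7}  cumulative {0,1,2,7}
L3 = {3,6}  cumulative {0,1,2,3,6,7}
Reach set: {0,1,2,3,6,7}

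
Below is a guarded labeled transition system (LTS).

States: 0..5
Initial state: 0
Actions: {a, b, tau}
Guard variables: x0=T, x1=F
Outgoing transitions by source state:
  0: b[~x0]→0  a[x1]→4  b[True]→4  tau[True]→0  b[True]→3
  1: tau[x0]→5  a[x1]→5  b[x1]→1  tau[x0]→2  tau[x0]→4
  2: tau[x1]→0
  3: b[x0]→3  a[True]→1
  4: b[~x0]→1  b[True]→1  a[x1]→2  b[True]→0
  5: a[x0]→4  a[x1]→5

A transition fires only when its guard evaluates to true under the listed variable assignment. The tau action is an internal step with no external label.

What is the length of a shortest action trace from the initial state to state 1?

BFS to 1:
  L0 = {0}
  L1 = {3,4}
  L2 = {1}
1 enters at depth 2; path b·a

Answer: 2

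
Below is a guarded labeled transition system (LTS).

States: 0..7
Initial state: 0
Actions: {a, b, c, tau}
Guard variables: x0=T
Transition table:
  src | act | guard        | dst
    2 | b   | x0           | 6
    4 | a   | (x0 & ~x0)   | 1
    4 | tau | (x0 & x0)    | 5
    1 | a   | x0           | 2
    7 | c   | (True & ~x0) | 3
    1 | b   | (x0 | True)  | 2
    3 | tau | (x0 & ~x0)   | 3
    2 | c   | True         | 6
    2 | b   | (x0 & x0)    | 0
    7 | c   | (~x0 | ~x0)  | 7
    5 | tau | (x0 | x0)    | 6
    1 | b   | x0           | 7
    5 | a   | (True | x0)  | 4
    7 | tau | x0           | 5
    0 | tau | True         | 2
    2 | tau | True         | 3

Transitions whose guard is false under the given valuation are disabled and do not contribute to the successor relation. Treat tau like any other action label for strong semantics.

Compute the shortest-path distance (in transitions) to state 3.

Answer: 2

Analysis:
Layered search for 3:
  Layer 0: {0}
  Layer 1: {2}
  Layer 2: {3,6}
first hit 3 at d=2 via tau·tau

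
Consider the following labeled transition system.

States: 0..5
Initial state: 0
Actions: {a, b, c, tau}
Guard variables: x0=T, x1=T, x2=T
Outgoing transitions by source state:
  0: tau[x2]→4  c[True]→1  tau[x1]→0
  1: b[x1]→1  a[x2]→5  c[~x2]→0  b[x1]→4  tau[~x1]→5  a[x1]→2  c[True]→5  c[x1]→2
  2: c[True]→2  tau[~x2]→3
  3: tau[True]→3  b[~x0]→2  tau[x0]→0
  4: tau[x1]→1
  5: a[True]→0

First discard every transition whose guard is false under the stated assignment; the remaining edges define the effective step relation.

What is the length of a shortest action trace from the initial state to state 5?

Answer: 2

Working:
Layered search for 5:
  L0 = {0}
  L1 = {1,4}
  L2 = {2,5}
depth(5)=2, e.g. c·a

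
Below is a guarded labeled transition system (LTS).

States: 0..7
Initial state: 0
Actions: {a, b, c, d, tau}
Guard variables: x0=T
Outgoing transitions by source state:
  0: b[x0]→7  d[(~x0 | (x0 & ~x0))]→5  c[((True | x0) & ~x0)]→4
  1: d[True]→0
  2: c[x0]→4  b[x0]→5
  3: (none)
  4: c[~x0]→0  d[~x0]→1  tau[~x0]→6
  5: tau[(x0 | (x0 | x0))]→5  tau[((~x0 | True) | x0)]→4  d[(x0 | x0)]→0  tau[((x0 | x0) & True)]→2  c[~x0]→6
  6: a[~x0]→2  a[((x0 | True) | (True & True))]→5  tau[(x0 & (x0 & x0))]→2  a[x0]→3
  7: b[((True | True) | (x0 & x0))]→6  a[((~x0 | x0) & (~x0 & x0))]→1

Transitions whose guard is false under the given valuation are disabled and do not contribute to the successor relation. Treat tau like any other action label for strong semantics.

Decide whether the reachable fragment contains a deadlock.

Answer: DEADLOCK at state 3

Trace:
Reach set: {0,2,3,4,5,6,7}
  0: b→7  [1 exit(s)]
  2: b→5  c→4  [2 exit(s)]
  3: ∅  [no exit]
  4: ∅  [no exit]
  5: d→0  tau→2  tau→4  tau→5  [4 exit(s)]
  6: a→3  a→5  tau→2  [3 exit(s)]
  7: b→6  [1 exit(s)]
Path to 3: b·b·a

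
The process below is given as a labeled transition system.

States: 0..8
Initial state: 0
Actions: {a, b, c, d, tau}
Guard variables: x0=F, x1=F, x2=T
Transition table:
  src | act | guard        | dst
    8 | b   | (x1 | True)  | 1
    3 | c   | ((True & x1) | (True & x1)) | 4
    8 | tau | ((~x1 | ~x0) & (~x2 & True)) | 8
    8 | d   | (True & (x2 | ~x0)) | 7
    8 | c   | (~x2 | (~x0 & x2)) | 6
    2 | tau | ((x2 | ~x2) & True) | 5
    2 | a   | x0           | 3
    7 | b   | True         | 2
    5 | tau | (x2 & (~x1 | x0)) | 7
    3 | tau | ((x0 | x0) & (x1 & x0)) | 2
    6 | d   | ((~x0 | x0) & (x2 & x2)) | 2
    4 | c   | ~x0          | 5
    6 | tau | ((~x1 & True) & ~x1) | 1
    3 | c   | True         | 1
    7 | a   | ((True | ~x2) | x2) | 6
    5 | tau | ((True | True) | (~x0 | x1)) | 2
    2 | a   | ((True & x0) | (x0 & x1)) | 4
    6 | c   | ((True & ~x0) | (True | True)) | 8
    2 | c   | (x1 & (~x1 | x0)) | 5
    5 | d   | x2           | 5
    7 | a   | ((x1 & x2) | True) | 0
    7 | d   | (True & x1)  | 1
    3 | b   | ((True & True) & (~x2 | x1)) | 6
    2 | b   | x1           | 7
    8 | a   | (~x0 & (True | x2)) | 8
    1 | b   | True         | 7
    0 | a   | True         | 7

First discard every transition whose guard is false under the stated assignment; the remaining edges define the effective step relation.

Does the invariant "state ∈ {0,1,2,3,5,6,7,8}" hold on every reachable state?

Allowed set {0,1,2,3,5,6,7,8}
R = {0,1,2,5,6,7,8}
  0: ✓
  1: ✓
  2: ✓
  5: ✓
  6: ✓
  7: ✓
  8: ✓

Answer: INVARIANT HOLDS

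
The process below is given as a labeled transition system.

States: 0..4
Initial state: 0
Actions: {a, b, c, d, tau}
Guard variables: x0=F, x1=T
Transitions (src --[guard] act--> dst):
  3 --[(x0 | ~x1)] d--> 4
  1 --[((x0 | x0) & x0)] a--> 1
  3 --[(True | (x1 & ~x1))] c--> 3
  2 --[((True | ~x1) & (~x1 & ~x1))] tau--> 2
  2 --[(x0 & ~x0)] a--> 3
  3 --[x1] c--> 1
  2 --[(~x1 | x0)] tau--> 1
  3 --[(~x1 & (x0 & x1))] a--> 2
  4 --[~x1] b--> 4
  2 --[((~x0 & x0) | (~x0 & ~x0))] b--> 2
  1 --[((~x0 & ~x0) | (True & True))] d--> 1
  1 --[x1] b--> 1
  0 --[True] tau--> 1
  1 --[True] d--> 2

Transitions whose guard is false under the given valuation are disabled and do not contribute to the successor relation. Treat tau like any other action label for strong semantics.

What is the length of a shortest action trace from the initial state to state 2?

Layered search for 2:
  Layer 0: {0}
  Layer 1: {1}
  Layer 2: {2}
depth(2)=2, e.g. tau·d

Answer: 2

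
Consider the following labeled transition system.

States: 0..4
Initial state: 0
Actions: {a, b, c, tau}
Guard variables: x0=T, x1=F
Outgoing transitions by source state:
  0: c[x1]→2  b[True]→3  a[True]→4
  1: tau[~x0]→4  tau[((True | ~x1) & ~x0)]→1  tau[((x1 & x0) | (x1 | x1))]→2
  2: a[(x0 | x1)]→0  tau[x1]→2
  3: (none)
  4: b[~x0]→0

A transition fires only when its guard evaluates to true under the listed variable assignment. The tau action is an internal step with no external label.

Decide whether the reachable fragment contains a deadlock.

Reachable = {0,3,4}
  0: a→4  b→3  [2 exit(s)]
  3: ∅  [no exit]
  4: ∅  [no exit]
witness 3: b

Answer: DEADLOCK at state 3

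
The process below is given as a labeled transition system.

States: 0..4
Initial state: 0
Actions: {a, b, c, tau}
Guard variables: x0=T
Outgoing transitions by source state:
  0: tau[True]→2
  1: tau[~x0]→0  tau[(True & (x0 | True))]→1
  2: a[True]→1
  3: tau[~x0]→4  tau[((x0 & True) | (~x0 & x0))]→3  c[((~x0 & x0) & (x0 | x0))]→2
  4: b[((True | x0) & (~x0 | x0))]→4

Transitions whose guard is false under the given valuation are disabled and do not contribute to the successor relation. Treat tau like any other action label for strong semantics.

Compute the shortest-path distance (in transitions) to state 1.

Layered search for 1:
  L0 = {0}
  L1 = {2}
  L2 = {1}
first hit 1 at d=2 via tau·a

Answer: 2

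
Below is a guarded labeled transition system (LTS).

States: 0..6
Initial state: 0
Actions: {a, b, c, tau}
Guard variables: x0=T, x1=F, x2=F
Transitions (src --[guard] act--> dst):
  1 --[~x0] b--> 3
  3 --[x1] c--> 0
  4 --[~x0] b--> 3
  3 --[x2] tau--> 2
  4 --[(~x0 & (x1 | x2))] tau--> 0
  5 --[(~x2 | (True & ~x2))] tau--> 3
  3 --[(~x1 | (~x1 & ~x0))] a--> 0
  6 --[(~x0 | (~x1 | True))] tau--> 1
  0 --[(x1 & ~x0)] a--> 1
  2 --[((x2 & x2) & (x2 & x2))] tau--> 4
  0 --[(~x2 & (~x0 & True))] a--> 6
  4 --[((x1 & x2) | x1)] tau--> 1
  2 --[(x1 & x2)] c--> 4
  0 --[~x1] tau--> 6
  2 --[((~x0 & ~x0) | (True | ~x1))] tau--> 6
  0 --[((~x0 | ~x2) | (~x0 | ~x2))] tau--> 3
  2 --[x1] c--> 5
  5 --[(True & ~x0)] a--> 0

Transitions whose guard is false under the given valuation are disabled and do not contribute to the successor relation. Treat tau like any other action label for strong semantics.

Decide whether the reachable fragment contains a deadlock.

Answer: DEADLOCK at state 1

Analysis:
Reachable = {0,1,3,6}
  0: tau→3  tau→6  [deg 2]
  1: ∅  [no exit]
  3: a→0  [deg 1]
  6: tau→1  [deg 1]
witness 1: tau·tau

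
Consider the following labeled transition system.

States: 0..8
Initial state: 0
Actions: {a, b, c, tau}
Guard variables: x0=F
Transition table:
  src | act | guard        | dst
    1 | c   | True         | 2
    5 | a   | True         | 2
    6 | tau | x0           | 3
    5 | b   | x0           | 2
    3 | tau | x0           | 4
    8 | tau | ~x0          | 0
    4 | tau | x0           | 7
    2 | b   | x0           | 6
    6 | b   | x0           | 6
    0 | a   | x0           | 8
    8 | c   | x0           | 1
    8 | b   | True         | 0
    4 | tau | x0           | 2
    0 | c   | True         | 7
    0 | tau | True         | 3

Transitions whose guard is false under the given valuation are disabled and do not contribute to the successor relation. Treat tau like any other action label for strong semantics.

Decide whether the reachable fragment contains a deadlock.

Reachable = {0,3,7}
  0: c→7  tau→3  [deg 2]
  3: ∅  [STUCK]
  7: ∅  [STUCK]
Path to 3: tau

Answer: DEADLOCK at state 3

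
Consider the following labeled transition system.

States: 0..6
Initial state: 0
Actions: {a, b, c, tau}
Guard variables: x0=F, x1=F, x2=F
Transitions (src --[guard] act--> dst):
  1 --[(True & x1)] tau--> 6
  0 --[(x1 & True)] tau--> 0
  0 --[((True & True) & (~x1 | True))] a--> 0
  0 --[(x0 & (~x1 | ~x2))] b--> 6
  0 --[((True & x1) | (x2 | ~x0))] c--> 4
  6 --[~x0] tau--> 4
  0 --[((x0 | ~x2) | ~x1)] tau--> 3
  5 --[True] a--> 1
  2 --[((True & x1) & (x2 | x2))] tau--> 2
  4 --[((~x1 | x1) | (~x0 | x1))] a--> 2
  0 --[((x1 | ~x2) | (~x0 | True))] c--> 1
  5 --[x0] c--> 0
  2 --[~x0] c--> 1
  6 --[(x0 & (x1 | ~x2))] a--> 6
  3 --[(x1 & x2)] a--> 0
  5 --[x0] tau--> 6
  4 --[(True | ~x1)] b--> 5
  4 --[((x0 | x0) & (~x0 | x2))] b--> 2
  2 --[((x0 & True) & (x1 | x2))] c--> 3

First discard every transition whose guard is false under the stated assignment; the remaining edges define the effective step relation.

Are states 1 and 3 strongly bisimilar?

Refine partition for ~:
  π0 = {{0,1,2,3,4,5,6}}
  π1 = {{0},{1,3},{2},{4},{5},{6}}
6 equivalence class(es) (converged in 2)
[1]={1,3}  [3]={1,3}

Answer: BISIMILAR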